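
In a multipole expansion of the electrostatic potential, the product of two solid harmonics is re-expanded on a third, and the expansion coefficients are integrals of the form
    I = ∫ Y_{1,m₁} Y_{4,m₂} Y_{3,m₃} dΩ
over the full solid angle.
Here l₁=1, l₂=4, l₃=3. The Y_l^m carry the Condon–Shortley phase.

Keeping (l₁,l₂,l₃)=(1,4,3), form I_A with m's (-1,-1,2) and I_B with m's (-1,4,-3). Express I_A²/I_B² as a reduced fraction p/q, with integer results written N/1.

3/28

Same 1,4,3: normalisation and zero-m 3j drop out of the ratio.
A: Δ: 2! 0! 6! / 9! → 1/252; sum: t=2:+1/240 = 1/240; 3j²(1 4 3; -1 -1 2) = Δ·Π!·Σ² = 1/84  (sign -1)
B: Δ: 2! 0! 6! / 9! → 1/252; sum: t=2:+1/1440 = 1/1440; 3j²(1 4 3; -1 4 -3) = Δ·Π!·Σ² = 1/9  (sign +1)
I_A²/I_B² = (1/84)/(1/9) = 3/28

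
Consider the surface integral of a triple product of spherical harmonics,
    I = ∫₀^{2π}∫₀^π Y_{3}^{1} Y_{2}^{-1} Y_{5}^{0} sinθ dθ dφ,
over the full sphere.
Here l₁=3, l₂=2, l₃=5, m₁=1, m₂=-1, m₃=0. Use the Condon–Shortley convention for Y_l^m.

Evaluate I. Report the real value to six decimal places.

m-sum 0 ✓  L=10 even ✓  1≤5≤5 ✓
Π(2lᵢ+1) = 7×5×11 = 385
triangle coeff Δ(3,2,5) = 1/2310
Σ_t [0,0]: t=0:+1/144 = 1/144
(3j)²=10/231 [(3 2 5; 0 0 0)], sign=-1
Σ_t [0,0]: t=0:+1/288 = 1/288
(3j)²=5/231 [(3 2 5; 1 -1 0)], sign=-1
⇒ 4πI² = 250/693
I = (+1)√(250/693/(4π)) = 0.16943318

0.169433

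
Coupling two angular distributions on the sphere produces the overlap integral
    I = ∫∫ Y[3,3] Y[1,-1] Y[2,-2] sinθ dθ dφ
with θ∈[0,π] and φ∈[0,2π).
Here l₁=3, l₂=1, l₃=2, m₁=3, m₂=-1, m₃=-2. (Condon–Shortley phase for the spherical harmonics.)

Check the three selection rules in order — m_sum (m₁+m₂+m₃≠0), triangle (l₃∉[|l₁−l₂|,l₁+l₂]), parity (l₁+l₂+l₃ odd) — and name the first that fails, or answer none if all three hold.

none

Σmᵢ = 0  ✓
l₃∈[|l₁−l₂|,l₁+l₂]=[2,4], have l₃=2  ✓
Σlᵢ = 6 ⇒ even  ✓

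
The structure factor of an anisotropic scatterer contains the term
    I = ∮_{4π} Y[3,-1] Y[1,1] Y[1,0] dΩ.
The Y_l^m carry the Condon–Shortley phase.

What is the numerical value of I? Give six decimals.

|3−1|≤1≤3+1 violated ⇒ I = 0

0.000000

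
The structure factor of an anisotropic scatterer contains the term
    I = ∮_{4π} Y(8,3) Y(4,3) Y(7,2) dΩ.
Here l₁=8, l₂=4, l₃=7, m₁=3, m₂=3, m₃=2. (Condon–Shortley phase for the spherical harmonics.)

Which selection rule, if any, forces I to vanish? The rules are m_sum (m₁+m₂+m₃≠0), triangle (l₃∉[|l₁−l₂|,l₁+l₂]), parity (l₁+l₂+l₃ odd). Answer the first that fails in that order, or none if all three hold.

azimuthal sum: 3 + 3 + 2 = 8  ✗
4 ≤ 7 ≤ 12 (triangle on l)
L = 8 + 4 + 7 = 19 (odd)

m_sum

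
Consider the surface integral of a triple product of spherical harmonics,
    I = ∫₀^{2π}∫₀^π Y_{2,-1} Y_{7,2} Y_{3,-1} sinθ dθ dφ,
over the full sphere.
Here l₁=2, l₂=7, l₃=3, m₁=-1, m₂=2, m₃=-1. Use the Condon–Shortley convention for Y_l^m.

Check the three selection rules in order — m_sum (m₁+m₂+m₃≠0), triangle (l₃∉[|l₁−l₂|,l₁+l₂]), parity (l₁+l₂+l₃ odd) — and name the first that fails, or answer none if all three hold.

triangle

Σmᵢ = 0  ✓
l₃∈[|l₁−l₂|,l₁+l₂]=[5,9], have l₃=3  ✗
Σlᵢ = 12 ⇒ even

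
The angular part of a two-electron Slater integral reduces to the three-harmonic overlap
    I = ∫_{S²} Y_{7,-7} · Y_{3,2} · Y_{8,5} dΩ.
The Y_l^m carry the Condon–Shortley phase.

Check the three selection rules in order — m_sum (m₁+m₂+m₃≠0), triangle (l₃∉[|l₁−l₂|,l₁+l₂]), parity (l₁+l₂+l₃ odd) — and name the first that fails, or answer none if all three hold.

m₁+m₂+m₃ = -7 + 2 + 5 = 0  ✓
triangle: |7−3|=4 ≤ l₃=8 ≤ 7+3=10  ✓
parity: l₁+l₂+l₃ = 18 is even  ✓

none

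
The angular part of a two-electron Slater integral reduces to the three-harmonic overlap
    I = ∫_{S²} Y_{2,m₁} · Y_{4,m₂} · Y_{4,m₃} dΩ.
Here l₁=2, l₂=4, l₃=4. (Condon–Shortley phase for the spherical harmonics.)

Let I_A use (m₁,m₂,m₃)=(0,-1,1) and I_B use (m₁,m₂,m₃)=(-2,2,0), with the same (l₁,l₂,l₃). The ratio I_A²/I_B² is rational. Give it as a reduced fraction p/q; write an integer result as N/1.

Same 2,4,4: normalisation and zero-m 3j drop out of the ratio.
A: Δ: 2! 2! 6! / 11! → 1/13860; sum: t=0:+1/144 t=1:−1/48 t=2:+1/480 = -17/1440; 3j²(2 4 4; 0 -1 1) = Δ·Π!·Σ² = 289/13860  (sign +1)
B: Δ: 2! 2! 6! / 11! → 1/13860; sum: t=2:+1/192 = 1/192; 3j²(2 4 4; -2 2 0) = Δ·Π!·Σ² = 3/77  (sign +1)
I_A²/I_B² = (289/13860)/(3/77) = 289/540

289/540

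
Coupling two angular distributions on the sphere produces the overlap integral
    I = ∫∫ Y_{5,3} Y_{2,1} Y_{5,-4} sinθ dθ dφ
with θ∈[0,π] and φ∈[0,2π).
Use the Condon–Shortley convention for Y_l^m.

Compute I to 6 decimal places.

0.196098

Rules hold: Σm=0, L=12 even, 3≤5≤7.
N = 11·5·11 = 605
Δ = 2!·8!·2!/13! = 1/38610
Racah Σ t=0..2: t=0:+1/2880 t=1:−1/576 t=2:+1/2880 = -1/960
⇒ 3j(5 2 5; 0 0 0)² = 10/429, sgn +1
Racah Σ t=1..2: t=1:−1/10080 t=2:+1/80640 = -1/11520
⇒ 3j(5 2 5; 3 1 -4)² = 49/1430, sgn +1
4πI² = N·(3j₀)²·(3jₘ)² = 245/507
I = +1·√(0.483235/4π) = 0.19609844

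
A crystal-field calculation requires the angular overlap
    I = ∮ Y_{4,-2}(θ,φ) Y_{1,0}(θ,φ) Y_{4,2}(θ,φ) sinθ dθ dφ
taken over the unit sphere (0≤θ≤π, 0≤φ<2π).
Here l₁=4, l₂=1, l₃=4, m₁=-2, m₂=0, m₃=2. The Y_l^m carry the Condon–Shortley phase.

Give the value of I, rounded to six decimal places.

0.000000

Σlᵢ=9 odd — θ-integrand is odd under cosθ→−cosθ; I=0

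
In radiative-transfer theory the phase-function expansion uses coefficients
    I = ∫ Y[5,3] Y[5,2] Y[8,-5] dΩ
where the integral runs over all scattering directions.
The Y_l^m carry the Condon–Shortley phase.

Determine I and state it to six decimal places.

Checks pass: Σm=0; 18 even; l₃=8∈[0,10].
(2·5+1)(2·5+1)(2·8+1) = 2057
Δ: 2! 8! 8! / 19! → 1/37413090
sum: t=0:+1/1036800 t=1:−1/331776 t=2:+1/1036800 = -1/921600
3j²(5 5 8; 0 0 0) = Δ·Π!·Σ² = 490/46189  (sign -1)
sum: t=0:+1/14515200 t=1:−1/7257600 t=2:+1/58060800 = -1/19353600
3j²(5 5 8; 3 2 -5) = Δ·Π!·Σ² = 21/3230  (sign +1)
combine: 4πI² = 2057·490/46189·21/3230 = 11319/79781
take √, sign -1: I = -0.10625500

-0.106255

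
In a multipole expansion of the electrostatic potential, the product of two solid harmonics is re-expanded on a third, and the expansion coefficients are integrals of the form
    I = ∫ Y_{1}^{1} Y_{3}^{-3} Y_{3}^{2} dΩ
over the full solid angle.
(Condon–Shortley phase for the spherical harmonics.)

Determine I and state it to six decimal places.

L=7 odd ⇒ parity kills the (l;000) factor ⇒ I = 0

0.000000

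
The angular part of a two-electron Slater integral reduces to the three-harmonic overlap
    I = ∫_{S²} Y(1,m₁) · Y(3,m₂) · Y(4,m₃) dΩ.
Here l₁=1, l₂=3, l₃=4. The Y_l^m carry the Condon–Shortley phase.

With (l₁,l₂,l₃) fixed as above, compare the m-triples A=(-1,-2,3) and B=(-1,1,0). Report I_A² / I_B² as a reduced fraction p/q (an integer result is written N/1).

Shared (l₁,l₂,l₃)=(1,3,4): N and (l;000)² cancel in I_A²/I_B².
A: Δ = 0!·2!·6!/9! = 1/252; Racah Σ t=0..0: t=0:+1/240 = 1/240; ⇒ 3j(1 3 4; -1 -2 3)² = 1/12, sgn -1
B: Δ = 0!·2!·6!/9! = 1/252; Racah Σ t=0..0: t=0:+1/96 = 1/96; ⇒ 3j(1 3 4; -1 1 0)² = 1/42, sgn +1
I_A²/I_B² = (1/12)/(1/42) = 7/2

7/2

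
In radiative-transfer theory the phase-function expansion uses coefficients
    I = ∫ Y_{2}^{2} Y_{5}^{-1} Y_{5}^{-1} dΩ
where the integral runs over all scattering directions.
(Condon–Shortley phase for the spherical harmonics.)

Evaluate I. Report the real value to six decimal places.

0.198089

m-sum 0 ✓  L=12 even ✓  3≤5≤7 ✓
Π(2lᵢ+1) = 5×11×11 = 605
triangle coeff Δ(2,5,5) = 1/38610
Σ_t [0,2]: t=0:+1/2880 t=1:−1/576 t=2:+1/2880 = -1/960
(3j)²=10/429 [(2 5 5; 0 0 0)], sign=+1
Σ_t [0,0]: t=0:+1/2304 = 1/2304
(3j)²=5/143 [(2 5 5; 2 -1 -1)], sign=+1
⇒ 4πI² = 250/507
I = (+1)√(250/507/(4π)) = 0.19808933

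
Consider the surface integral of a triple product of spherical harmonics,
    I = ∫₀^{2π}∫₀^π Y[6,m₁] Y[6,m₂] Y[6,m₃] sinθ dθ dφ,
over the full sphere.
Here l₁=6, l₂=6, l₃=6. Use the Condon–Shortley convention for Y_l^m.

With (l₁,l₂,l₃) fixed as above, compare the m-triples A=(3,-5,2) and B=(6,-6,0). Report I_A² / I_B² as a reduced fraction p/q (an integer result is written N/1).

7/11

Shared (l₁,l₂,l₃)=(6,6,6): N and (l;000)² cancel in I_A²/I_B².
A: Δ = 6!·6!·6!/19! = 1/325909584; Racah Σ t=0..1: t=0:+1/3110400 t=1:−1/4147200 = 1/12441600; ⇒ 3j(6 6 6; 3 -5 2)² = 7/4199, sgn +1
B: Δ = 6!·6!·6!/19! = 1/325909584; Racah Σ t=0..0: t=0:+1/373248000 = 1/373248000; ⇒ 3j(6 6 6; 6 -6 0)² = 11/4199, sgn +1
I_A²/I_B² = (7/4199)/(11/4199) = 7/11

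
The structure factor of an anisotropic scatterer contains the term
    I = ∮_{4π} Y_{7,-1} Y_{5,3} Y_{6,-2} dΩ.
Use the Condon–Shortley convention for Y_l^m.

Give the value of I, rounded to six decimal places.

0.025664

m-sum 0 ✓  L=18 even ✓  2≤6≤12 ✓
Π(2lᵢ+1) = 15×11×13 = 2145
triangle coeff Δ(7,5,6) = 1/174594420
Σ_t [1,5]: t=1:−1/4147200 t=2:+1/207360 t=3:−1/82944 t=4:+1/207360 t=5:−1/4147200 = -1/345600
(3j)²=420/46189 [(7 5 6; 0 0 0)], sign=-1
Σ_t [4,6]: t=4:+1/663552 t=5:−1/518400 t=6:+1/4147200 = -1/5529600
(3j)²=98/230945 [(7 5 6; -1 3 -2)], sign=-1
⇒ 4πI² = 123480/14919047
I = (+1)√(123480/14919047/(4π)) = 0.02566391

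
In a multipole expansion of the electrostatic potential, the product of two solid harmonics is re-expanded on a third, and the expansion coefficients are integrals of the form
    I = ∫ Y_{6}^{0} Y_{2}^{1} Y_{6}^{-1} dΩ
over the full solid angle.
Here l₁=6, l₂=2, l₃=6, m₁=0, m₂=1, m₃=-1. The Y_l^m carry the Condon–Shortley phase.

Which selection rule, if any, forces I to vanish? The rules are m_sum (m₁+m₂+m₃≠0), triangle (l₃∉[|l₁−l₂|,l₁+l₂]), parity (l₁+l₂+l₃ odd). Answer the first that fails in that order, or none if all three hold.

none

azimuthal sum: 0 + 1 − 1 = 0  ✓
4 ≤ 6 ≤ 8 (triangle on l)  ✓
L = 6 + 2 + 6 = 14 (even)  ✓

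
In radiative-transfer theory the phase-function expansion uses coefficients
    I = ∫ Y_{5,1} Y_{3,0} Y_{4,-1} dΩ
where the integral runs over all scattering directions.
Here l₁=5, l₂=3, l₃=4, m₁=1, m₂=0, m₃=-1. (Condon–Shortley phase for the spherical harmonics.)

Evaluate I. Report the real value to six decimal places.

-0.115089

Checks pass: Σm=0; 12 even; l₃=4∈[2,8].
(2·5+1)(2·3+1)(2·4+1) = 693
Δ: 4! 6! 2! / 13! → 1/180180
sum: t=1:−1/576 t=2:+1/144 t=3:−1/576 = 1/288
3j²(5 3 4; 0 0 0) = Δ·Π!·Σ² = 20/1001  (sign +1)
sum: t=1:−1/432 t=2:+1/192 t=3:−1/1440 = 19/8640
3j²(5 3 4; 1 0 -1) = Δ·Π!·Σ² = 361/30030  (sign -1)
combine: 4πI² = 693·20/1001·361/30030 = 2166/13013
take √, sign -1: I = -0.11508947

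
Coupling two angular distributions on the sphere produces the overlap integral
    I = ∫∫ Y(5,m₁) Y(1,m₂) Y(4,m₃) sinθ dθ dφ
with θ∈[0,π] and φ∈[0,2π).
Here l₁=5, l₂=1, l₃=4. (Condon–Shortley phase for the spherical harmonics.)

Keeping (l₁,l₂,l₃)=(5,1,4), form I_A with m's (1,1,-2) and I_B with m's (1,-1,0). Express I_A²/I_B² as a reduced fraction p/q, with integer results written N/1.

Same 5,1,4: normalisation and zero-m 3j drop out of the ratio.
A: Δ: 2! 8! 0! / 11! → 1/495; sum: t=2:+1/2880 = 1/2880; 3j²(5 1 4; 1 1 -2) = Δ·Π!·Σ² = 2/165  (sign +1)
B: Δ: 2! 8! 0! / 11! → 1/495; sum: t=0:+1/1152 = 1/1152; 3j²(5 1 4; 1 -1 0) = Δ·Π!·Σ² = 1/33  (sign +1)
I_A²/I_B² = (2/165)/(1/33) = 2/5

2/5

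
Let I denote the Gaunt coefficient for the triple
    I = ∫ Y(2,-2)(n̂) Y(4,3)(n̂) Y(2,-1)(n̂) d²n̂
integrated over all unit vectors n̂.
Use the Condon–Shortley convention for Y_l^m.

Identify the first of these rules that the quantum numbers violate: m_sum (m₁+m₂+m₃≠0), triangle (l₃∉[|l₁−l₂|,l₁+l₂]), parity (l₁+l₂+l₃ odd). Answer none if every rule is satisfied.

none

Σmᵢ = 0  ✓
l₃∈[|l₁−l₂|,l₁+l₂]=[2,6], have l₃=2  ✓
Σlᵢ = 8 ⇒ even  ✓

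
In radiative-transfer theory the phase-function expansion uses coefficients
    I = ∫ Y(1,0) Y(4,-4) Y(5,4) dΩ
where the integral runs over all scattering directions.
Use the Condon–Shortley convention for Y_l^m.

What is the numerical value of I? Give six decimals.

Rules hold: Σm=0, L=10 even, 3≤5≤5.
N = 3·9·11 = 297
Δ = 0!·2!·8!/11! = 1/495
Racah Σ t=0..0: t=0:+1/576 = 1/576
⇒ 3j(1 4 5; 0 0 0)² = 5/99, sgn -1
Racah Σ t=0..0: t=0:+1/40320 = 1/40320
⇒ 3j(1 4 5; 0 -4 4)² = 1/55, sgn -1
4πI² = N·(3j₀)²·(3jₘ)² = 3/11
I = +1·√(0.272727/4π) = 0.14731920

0.147319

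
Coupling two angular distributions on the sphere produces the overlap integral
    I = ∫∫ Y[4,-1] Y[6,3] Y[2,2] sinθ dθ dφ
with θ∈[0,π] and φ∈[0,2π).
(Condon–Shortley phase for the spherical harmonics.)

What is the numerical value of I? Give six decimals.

-1 + 3 + 2 = 4 ≠ 0: azimuthal integral kills it; I = 0

0.000000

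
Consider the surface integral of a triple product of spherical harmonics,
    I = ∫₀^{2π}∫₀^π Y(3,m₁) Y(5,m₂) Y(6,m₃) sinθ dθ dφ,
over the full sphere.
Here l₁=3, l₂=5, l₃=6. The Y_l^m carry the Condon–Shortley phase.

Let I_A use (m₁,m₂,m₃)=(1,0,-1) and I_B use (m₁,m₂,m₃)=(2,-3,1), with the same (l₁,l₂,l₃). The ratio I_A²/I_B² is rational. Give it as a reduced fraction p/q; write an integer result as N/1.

7/32

l's match ⇒ only the (l;m) 3-j factors differ between A and B.
A: triangle coeff Δ(3,5,6) = 1/675675; Σ_t [0,2]: t=0:+1/5760 t=1:−1/3456 t=2:+1/34560 = -1/11520; (3j)²=2/429 [(3 5 6; 1 0 -1)], sign=+1
B: triangle coeff Δ(3,5,6) = 1/675675; Σ_t [0,1]: t=0:+1/17280 t=1:−1/120960 = 1/20160; (3j)²=64/3003 [(3 5 6; 2 -3 1)], sign=-1
I_A²/I_B² = (2/429)/(64/3003) = 7/32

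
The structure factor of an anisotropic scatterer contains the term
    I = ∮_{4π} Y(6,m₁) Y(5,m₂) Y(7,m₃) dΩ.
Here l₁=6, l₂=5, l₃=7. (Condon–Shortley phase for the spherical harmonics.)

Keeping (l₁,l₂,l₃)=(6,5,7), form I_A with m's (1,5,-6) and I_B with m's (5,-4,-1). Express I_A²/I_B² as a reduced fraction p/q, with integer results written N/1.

l's match ⇒ only the (l;m) 3-j factors differ between A and B.
A: triangle coeff Δ(6,5,7) = 1/174594420; Σ_t [4,4]: t=4:+1/87091200 = 1/87091200; (3j)²=10/969 [(6 5 7; 1 5 -6)], sign=-1
B: triangle coeff Δ(6,5,7) = 1/174594420; Σ_t [0,1]: t=0:+1/14515200 t=1:−1/174182400 = 11/174182400; (3j)²=121/12597 [(6 5 7; 5 -4 -1)], sign=+1
I_A²/I_B² = (10/969)/(121/12597) = 130/121

130/121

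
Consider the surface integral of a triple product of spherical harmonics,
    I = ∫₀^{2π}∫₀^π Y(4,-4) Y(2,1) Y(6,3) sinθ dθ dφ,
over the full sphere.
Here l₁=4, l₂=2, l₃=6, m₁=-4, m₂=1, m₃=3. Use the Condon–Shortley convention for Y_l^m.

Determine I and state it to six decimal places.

-0.047713

m-sum 0 ✓  L=12 even ✓  2≤6≤6 ✓
Π(2lᵢ+1) = 9×5×13 = 585
triangle coeff Δ(4,2,6) = 1/6435
Σ_t [0,0]: t=0:+1/2304 = 1/2304
(3j)²=5/143 [(4 2 6; 0 0 0)], sign=+1
Σ_t [0,0]: t=0:+1/241920 = 1/241920
(3j)²=1/715 [(4 2 6; -4 1 3)], sign=-1
⇒ 4πI² = 45/1573
I = (-1)√(45/1573/(4π)) = -0.04771303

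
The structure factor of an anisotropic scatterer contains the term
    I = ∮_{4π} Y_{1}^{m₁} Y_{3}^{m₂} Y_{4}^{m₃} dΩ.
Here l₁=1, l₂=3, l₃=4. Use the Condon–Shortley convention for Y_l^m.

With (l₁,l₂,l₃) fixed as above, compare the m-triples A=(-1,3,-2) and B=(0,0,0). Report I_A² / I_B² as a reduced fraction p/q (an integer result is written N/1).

1/16

Same 1,3,4: normalisation and zero-m 3j drop out of the ratio.
A: Δ: 0! 2! 6! / 9! → 1/252; sum: t=0:+1/1440 = 1/1440; 3j²(1 3 4; -1 3 -2) = Δ·Π!·Σ² = 1/252  (sign +1)
B: Δ: 0! 2! 6! / 9! → 1/252; sum: t=0:+1/36 = 1/36; 3j²(1 3 4; 0 0 0) = Δ·Π!·Σ² = 4/63  (sign +1)
I_A²/I_B² = (1/252)/(4/63) = 1/16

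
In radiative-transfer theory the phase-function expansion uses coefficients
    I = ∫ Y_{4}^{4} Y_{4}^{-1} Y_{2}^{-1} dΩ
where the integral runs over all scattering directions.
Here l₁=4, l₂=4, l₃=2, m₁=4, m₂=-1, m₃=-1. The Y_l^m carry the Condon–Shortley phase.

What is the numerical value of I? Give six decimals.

m-sum = 4 − 1 − 1 = 2 ≠ 0 ⇒ I = 0

0.000000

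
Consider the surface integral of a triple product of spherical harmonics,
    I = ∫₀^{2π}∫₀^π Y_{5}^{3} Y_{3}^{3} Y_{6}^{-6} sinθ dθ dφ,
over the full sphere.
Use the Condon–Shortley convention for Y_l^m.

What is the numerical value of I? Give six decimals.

-0.119512

Checks pass: Σm=0; 14 even; l₃=6∈[2,8].
(2·5+1)(2·3+1)(2·6+1) = 1001
Δ: 2! 8! 4! / 15! → 1/675675
sum: t=0:+1/8640 t=1:−1/2304 t=2:+1/8640 = -7/34560
3j²(5 3 6; 0 0 0) = Δ·Π!·Σ² = 7/429  (sign -1)
sum: t=2:+1/1935360 = 1/1935360
3j²(5 3 6; 3 3 -6) = Δ·Π!·Σ² = 1/91  (sign +1)
combine: 4πI² = 1001·7/429·1/91 = 7/39
take √, sign -1: I = -0.11951207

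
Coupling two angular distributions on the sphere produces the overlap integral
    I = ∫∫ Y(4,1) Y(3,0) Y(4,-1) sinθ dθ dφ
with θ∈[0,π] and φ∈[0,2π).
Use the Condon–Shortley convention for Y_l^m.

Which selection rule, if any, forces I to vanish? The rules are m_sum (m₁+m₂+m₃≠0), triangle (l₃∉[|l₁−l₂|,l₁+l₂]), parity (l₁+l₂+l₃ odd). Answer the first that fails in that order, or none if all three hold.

m₁+m₂+m₃ = 1 + 0 − 1 = 0  ✓
triangle: |4−3|=1 ≤ l₃=4 ≤ 4+3=7  ✓
parity: l₁+l₂+l₃ = 11 is odd  ✗

parity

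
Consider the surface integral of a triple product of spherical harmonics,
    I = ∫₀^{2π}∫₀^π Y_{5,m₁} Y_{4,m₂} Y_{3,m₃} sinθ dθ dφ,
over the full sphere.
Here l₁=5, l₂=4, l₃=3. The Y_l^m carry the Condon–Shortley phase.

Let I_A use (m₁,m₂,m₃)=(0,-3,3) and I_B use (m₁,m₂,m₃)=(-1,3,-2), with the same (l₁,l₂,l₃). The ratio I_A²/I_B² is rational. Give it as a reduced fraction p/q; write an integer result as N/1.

45/121

Shared (l₁,l₂,l₃)=(5,4,3): N and (l;000)² cancel in I_A²/I_B².
A: Δ = 6!·4!·2!/13! = 1/180180; Racah Σ t=1..1: t=1:−1/5760 = -1/5760; ⇒ 3j(5 4 3; 0 -3 3)² = 5/572, sgn -1
B: Δ = 6!·4!·2!/13! = 1/180180; Racah Σ t=5..6: t=5:−1/1440 t=6:+1/17280 = -11/17280; ⇒ 3j(5 4 3; -1 3 -2)² = 11/468, sgn +1
I_A²/I_B² = (5/572)/(11/468) = 45/121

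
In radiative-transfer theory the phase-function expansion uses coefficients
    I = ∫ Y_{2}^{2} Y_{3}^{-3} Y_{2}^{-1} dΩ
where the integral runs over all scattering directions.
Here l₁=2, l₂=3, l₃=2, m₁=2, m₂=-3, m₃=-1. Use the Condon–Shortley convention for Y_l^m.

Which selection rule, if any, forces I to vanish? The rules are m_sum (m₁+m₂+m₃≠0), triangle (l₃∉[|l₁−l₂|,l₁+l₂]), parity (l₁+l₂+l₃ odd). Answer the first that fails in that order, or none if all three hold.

m_sum

Σmᵢ = -2  ✗
l₃∈[|l₁−l₂|,l₁+l₂]=[1,5], have l₃=2
Σlᵢ = 7 ⇒ odd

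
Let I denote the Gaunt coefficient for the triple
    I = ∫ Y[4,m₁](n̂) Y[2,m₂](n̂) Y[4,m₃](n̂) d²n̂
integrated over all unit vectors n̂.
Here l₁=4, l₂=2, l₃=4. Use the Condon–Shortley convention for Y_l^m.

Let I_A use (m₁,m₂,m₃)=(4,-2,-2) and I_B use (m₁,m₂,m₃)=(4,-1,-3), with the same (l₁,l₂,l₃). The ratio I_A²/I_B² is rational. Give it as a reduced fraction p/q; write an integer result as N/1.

Same 4,2,4: normalisation and zero-m 3j drop out of the ratio.
A: Δ: 2! 6! 2! / 11! → 1/13860; sum: t=0:+1/2880 = 1/2880; 3j²(4 2 4; 4 -2 -2) = Δ·Π!·Σ² = 2/165  (sign +1)
B: Δ: 2! 6! 2! / 11! → 1/13860; sum: t=0:+1/1440 = 1/1440; 3j²(4 2 4; 4 -1 -3) = Δ·Π!·Σ² = 7/165  (sign -1)
I_A²/I_B² = (2/165)/(7/165) = 2/7

2/7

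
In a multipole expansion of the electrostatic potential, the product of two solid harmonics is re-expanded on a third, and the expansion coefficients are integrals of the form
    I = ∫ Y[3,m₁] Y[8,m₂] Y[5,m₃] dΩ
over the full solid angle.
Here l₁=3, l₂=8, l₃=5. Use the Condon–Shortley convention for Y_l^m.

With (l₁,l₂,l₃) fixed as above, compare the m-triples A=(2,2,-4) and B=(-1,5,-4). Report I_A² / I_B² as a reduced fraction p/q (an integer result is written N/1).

4/143

Shared (l₁,l₂,l₃)=(3,8,5): N and (l;000)² cancel in I_A²/I_B².
A: Δ = 6!·0!·10!/17! = 1/136136; Racah Σ t=1..1: t=1:−1/43545600 = -1/43545600; ⇒ 3j(3 8 5; 2 2 -4)² = 15/34034, sgn +1
B: Δ = 6!·0!·10!/17! = 1/136136; Racah Σ t=4..4: t=4:+1/17418240 = 1/17418240; ⇒ 3j(3 8 5; -1 5 -4)² = 15/952, sgn -1
I_A²/I_B² = (15/34034)/(15/952) = 4/143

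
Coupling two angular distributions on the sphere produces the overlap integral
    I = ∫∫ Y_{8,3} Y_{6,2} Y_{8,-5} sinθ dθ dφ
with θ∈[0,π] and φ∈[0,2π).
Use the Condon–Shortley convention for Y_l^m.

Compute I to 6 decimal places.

-0.119553

Checks pass: Σm=0; 22 even; l₃=8∈[2,14].
(2·8+1)(2·6+1)(2·8+1) = 3757
Δ: 6! 10! 6! / 23! → 1/13742520792
sum: t=0:+1/41803776000 t=1:−1/435456000 t=2:+1/39813120 t=3:−1/18662400 t=4:+1/39813120 t=5:−1/435456000 t=6:+1/41803776000 = -11/1393459200
3j²(8 6 8; 0 0 0) = Δ·Π!·Σ² = 600/96577  (sign -1)
sum: t=2:+1/1045094400 t=3:−1/348364800 t=4:+1/836075520 t=5:−1/15676416000 = -7/8957952000
3j²(8 6 8; 3 2 -5) = Δ·Π!·Σ² = 343/44574  (sign +1)
combine: 4πI² = 3757·600/96577·343/44574 = 34300/190969
take √, sign -1: I = -0.11955306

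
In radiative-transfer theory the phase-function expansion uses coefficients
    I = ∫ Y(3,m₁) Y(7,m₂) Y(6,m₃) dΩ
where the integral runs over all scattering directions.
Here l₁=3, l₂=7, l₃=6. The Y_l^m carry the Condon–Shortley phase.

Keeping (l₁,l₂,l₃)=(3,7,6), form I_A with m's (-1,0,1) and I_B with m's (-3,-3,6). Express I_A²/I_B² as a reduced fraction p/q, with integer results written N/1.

28/495

Shared (l₁,l₂,l₃)=(3,7,6): N and (l;000)² cancel in I_A²/I_B².
A: Δ = 4!·2!·10!/17! = 1/2042040; Racah Σ t=2..4: t=2:+1/115200 t=3:−1/103680 t=4:+1/1451520 = -1/3628800; ⇒ 3j(3 7 6; -1 0 1)² = 1/36465, sgn +1
B: Δ = 4!·2!·10!/17! = 1/2042040; Racah Σ t=4..4: t=4:+1/174182400 = 1/174182400; ⇒ 3j(3 7 6; -3 -3 6)² = 3/6188, sgn +1
I_A²/I_B² = (1/36465)/(3/6188) = 28/495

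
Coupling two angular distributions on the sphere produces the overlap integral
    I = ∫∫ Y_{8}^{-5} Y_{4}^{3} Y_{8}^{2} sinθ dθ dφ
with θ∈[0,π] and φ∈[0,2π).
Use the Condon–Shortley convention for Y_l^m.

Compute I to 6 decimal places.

Checks pass: Σm=0; 20 even; l₃=8∈[4,12].
(2·8+1)(2·4+1)(2·8+1) = 2601
Δ: 4! 12! 4! / 21! → 1/185175900
sum: t=0:+1/557383680 t=1:−1/21772800 t=2:+1/8294400 t=3:−1/21772800 t=4:+1/557383680 = 1/30965760
3j²(8 4 8; 0 0 0) = Δ·Π!·Σ² = 36/4199  (sign +1)
sum: t=3:−1/1045094400 t=4:+1/313528320 = 1/447897600
3j²(8 4 8; -5 3 2) = Δ·Π!·Σ² = 77/5814  (sign +1)
combine: 4πI² = 2601·36/4199·77/5814 = 1386/4693
take √, sign +1: I = 0.15330327

0.153303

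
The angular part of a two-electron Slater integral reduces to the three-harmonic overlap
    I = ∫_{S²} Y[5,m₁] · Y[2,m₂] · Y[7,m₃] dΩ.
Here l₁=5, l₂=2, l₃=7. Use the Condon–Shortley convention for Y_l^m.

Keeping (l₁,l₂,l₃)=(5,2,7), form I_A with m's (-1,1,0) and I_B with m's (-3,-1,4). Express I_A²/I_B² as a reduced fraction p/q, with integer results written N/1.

49/99

Shared (l₁,l₂,l₃)=(5,2,7): N and (l;000)² cancel in I_A²/I_B².
A: Δ = 0!·10!·4!/15! = 1/15015; Racah Σ t=0..0: t=0:+1/103680 = 1/103680; ⇒ 3j(5 2 7; -1 1 0)² = 7/429, sgn -1
B: Δ = 0!·10!·4!/15! = 1/15015; Racah Σ t=0..0: t=0:+1/483840 = 1/483840; ⇒ 3j(5 2 7; -3 -1 4)² = 3/91, sgn -1
I_A²/I_B² = (7/429)/(3/91) = 49/99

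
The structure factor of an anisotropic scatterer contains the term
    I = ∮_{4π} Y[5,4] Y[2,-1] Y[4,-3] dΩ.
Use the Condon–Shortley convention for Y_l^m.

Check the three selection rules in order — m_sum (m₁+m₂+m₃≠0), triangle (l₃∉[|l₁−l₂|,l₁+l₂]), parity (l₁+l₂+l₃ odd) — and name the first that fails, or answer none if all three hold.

azimuthal sum: 4 − 1 − 3 = 0  ✓
3 ≤ 4 ≤ 7 (triangle on l)  ✓
L = 5 + 2 + 4 = 11 (odd)  ✗

parity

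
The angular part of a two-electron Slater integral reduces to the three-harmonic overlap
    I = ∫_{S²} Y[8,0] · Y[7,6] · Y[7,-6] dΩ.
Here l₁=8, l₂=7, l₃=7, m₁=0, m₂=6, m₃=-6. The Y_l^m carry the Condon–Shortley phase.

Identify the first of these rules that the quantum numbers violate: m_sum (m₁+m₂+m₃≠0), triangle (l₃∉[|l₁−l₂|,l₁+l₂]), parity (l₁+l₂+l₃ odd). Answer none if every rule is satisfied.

none

m₁+m₂+m₃ = 0 + 6 − 6 = 0  ✓
triangle: |8−7|=1 ≤ l₃=7 ≤ 8+7=15  ✓
parity: l₁+l₂+l₃ = 22 is even  ✓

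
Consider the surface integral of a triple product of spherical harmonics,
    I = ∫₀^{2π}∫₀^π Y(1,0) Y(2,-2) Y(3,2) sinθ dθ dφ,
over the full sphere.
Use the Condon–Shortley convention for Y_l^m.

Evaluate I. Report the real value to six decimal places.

m-sum 0 ✓  L=6 even ✓  1≤3≤3 ✓
Π(2lᵢ+1) = 3×5×7 = 105
triangle coeff Δ(1,2,3) = 1/105
Σ_t [0,0]: t=0:+1/4 = 1/4
(3j)²=3/35 [(1 2 3; 0 0 0)], sign=-1
Σ_t [0,0]: t=0:+1/24 = 1/24
(3j)²=1/21 [(1 2 3; 0 -2 2)], sign=-1
⇒ 4πI² = 3/7
I = (+1)√(3/7/(4π)) = 0.18467439

0.184674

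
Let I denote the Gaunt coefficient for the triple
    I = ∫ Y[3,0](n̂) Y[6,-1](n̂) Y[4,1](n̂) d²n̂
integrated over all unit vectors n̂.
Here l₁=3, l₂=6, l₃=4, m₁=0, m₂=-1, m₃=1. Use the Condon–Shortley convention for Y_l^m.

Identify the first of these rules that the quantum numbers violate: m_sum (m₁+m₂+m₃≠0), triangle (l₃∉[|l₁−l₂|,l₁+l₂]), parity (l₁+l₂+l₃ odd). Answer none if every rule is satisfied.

parity

azimuthal sum: 0 − 1 + 1 = 0  ✓
3 ≤ 4 ≤ 9 (triangle on l)  ✓
L = 3 + 6 + 4 = 13 (odd)  ✗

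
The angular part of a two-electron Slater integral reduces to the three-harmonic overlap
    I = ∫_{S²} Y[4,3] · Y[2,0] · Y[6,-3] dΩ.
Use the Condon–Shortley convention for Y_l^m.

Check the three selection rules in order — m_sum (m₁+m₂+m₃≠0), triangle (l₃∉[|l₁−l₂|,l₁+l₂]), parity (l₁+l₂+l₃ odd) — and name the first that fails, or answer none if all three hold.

none

Σmᵢ = 0  ✓
l₃∈[|l₁−l₂|,l₁+l₂]=[2,6], have l₃=6  ✓
Σlᵢ = 12 ⇒ even  ✓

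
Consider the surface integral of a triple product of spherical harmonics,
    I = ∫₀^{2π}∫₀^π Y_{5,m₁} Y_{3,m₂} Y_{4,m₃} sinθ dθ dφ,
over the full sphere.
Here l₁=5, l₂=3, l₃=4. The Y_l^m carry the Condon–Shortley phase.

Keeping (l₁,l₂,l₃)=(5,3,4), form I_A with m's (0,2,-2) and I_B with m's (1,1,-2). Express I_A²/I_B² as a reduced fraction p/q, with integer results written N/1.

Same 5,3,4: normalisation and zero-m 3j drop out of the ratio.
A: Δ: 4! 6! 2! / 13! → 1/180180; sum: t=3:−1/576 t=4:+1/2880 = -1/720; 3j²(5 3 4; 0 2 -2) = Δ·Π!·Σ² = 80/3003  (sign -1)
B: Δ: 4! 6! 2! / 13! → 1/180180; sum: t=2:+1/384 t=3:−1/720 t=4:+1/34560 = 43/34560; 3j²(5 3 4; 1 1 -2) = Δ·Π!·Σ² = 1849/180180  (sign +1)
I_A²/I_B² = (80/3003)/(1849/180180) = 4800/1849

4800/1849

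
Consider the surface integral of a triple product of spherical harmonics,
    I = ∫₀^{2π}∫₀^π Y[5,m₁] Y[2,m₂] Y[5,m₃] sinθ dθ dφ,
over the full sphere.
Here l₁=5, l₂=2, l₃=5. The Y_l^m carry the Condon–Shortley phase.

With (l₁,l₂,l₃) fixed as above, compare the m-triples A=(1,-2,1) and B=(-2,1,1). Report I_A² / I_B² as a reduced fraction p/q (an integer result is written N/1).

25/7

Shared (l₁,l₂,l₃)=(5,2,5): N and (l;000)² cancel in I_A²/I_B².
A: Δ = 2!·8!·2!/13! = 1/38610; Racah Σ t=0..0: t=0:+1/2304 = 1/2304; ⇒ 3j(5 2 5; 1 -2 1)² = 5/143, sgn +1
B: Δ = 2!·8!·2!/13! = 1/38610; Racah Σ t=1..2: t=1:−1/2880 t=2:+1/1440 = 1/2880; ⇒ 3j(5 2 5; -2 1 1)² = 7/715, sgn +1
I_A²/I_B² = (5/143)/(7/715) = 25/7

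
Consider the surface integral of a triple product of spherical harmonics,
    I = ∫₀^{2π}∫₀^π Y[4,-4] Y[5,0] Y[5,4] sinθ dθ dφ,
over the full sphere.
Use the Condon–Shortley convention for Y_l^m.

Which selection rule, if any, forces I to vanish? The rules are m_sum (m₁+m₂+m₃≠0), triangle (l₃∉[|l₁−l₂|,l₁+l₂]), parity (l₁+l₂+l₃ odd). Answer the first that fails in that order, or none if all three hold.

none

m₁+m₂+m₃ = -4 + 0 + 4 = 0  ✓
triangle: |4−5|=1 ≤ l₃=5 ≤ 4+5=9  ✓
parity: l₁+l₂+l₃ = 14 is even  ✓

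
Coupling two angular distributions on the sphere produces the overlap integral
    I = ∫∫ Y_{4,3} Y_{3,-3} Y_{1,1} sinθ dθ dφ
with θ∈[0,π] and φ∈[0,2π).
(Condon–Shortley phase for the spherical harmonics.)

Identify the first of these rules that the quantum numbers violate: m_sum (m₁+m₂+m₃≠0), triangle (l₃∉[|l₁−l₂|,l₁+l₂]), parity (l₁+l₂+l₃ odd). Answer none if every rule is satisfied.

m_sum

azimuthal sum: 3 − 3 + 1 = 1  ✗
1 ≤ 1 ≤ 7 (triangle on l)
L = 4 + 3 + 1 = 8 (even)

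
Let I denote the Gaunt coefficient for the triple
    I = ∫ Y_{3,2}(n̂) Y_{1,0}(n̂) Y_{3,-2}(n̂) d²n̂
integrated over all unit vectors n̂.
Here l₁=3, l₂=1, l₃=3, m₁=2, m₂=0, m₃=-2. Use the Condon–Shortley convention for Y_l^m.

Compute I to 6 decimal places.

L=7 odd ⇒ parity kills the (l;000) factor ⇒ I = 0

0.000000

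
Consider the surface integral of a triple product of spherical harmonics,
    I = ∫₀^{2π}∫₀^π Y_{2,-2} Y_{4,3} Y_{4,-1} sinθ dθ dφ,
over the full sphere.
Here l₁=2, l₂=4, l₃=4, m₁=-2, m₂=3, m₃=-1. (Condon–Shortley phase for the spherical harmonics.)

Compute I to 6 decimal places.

Checks pass: Σm=0; 10 even; l₃=4∈[2,6].
(2·2+1)(2·4+1)(2·4+1) = 405
Δ: 2! 2! 6! / 11! → 1/13860
sum: t=0:+1/192 t=1:−1/36 t=2:+1/192 = -5/288
3j²(2 4 4; 0 0 0) = Δ·Π!·Σ² = 20/693  (sign -1)
sum: t=2:+1/480 = 1/480
3j²(2 4 4; -2 3 -1) = Δ·Π!·Σ² = 3/110  (sign -1)
combine: 4πI² = 405·20/693·3/110 = 270/847
take √, sign +1: I = 0.15927046

0.159270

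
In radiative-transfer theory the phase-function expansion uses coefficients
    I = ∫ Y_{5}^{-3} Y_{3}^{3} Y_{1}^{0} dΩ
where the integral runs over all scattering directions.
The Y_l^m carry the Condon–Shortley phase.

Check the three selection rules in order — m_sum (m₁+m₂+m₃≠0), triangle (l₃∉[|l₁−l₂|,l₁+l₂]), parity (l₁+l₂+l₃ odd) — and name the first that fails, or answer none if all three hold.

m₁+m₂+m₃ = -3 + 3 + 0 = 0  ✓
triangle: |5−3|=2 ≤ l₃=1 ≤ 5+3=8  ✗
parity: l₁+l₂+l₃ = 9 is odd

triangle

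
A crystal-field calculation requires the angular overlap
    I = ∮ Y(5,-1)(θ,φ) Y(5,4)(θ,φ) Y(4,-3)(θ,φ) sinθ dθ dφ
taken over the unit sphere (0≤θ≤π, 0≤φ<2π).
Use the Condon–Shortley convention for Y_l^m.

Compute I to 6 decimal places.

-0.168084

m-sum 0 ✓  L=14 even ✓  0≤4≤10 ✓
Π(2lᵢ+1) = 11×11×9 = 1089
triangle coeff Δ(5,5,4) = 1/3153150
Σ_t [1,5]: t=1:−1/69120 t=2:+1/1728 t=3:−1/576 t=4:+1/1728 t=5:−1/69120 = -7/11520
(3j)²=2/143 [(5 5 4; 0 0 0)], sign=-1
Σ_t [5,6]: t=5:−1/17280 t=6:+1/103680 = -1/20736
(3j)²=10/429 [(5 5 4; -1 4 -3)], sign=+1
⇒ 4πI² = 60/169
I = (-1)√(60/169/(4π)) = -0.16808437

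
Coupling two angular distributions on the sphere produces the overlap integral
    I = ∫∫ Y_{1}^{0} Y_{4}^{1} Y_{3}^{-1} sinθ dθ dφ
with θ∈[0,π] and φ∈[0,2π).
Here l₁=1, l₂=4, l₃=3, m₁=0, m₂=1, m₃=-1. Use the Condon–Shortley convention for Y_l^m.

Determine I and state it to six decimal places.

m-sum 0 ✓  L=8 even ✓  3≤3≤5 ✓
Π(2lᵢ+1) = 3×9×7 = 189
triangle coeff Δ(1,4,3) = 1/252
Σ_t [1,1]: t=1:−1/36 = -1/36
(3j)²=4/63 [(1 4 3; 0 0 0)], sign=+1
Σ_t [1,1]: t=1:−1/48 = -1/48
(3j)²=5/84 [(1 4 3; 0 1 -1)], sign=-1
⇒ 4πI² = 5/7
I = (-1)√(5/7/(4π)) = -0.23841361

-0.238414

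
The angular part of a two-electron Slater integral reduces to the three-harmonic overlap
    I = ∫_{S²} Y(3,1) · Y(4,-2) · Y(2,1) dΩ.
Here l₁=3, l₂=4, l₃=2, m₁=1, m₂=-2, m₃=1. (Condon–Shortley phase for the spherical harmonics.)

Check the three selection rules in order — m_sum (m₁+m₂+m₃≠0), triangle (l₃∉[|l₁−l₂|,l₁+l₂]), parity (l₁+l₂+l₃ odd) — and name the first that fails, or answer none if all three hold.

azimuthal sum: 1 − 2 + 1 = 0  ✓
1 ≤ 2 ≤ 7 (triangle on l)  ✓
L = 3 + 4 + 2 = 9 (odd)  ✗

parity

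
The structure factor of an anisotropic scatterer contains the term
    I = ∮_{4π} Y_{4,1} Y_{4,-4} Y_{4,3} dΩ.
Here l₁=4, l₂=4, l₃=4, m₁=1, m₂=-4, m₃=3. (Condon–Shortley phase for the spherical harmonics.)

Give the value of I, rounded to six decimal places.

-0.168431

Checks pass: Σm=0; 12 even; l₃=4∈[0,8].
(2·4+1)(2·4+1)(2·4+1) = 729
Δ: 4! 4! 4! / 13! → 1/450450
sum: t=0:+1/13824 t=1:−1/216 t=2:+1/64 t=3:−1/216 t=4:+1/13824 = 5/768
3j²(4 4 4; 0 0 0) = Δ·Π!·Σ² = 18/1001  (sign +1)
sum: t=0:+1/3456 = 1/3456
3j²(4 4 4; 1 -4 3) = Δ·Π!·Σ² = 35/1287  (sign -1)
combine: 4πI² = 729·18/1001·35/1287 = 7290/20449
take √, sign -1: I = -0.16843130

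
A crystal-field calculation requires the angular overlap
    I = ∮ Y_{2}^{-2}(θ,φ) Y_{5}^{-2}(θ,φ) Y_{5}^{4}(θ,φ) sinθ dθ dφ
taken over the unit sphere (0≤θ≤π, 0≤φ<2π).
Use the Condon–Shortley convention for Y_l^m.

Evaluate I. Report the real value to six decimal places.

Rules hold: Σm=0, L=12 even, 3≤5≤7.
N = 5·11·11 = 605
Δ = 2!·2!·8!/13! = 1/38610
Racah Σ t=0..2: t=0:+1/2880 t=1:−1/576 t=2:+1/2880 = -1/960
⇒ 3j(2 5 5; 0 0 0)² = 10/429, sgn +1
Racah Σ t=2..2: t=2:+1/20160 = 1/20160
⇒ 3j(2 5 5; -2 -2 4)² = 12/715, sgn -1
4πI² = N·(3j₀)²·(3jₘ)² = 40/169
I = -1·√(0.236686/4π) = -0.13724032

-0.137240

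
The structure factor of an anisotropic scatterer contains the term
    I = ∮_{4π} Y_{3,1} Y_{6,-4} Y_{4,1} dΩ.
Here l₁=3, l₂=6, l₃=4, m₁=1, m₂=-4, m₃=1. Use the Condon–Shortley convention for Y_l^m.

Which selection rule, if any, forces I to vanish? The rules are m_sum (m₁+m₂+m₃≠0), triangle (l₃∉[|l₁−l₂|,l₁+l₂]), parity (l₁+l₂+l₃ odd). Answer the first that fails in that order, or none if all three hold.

m_sum

Σmᵢ = -2  ✗
l₃∈[|l₁−l₂|,l₁+l₂]=[3,9], have l₃=4
Σlᵢ = 13 ⇒ odd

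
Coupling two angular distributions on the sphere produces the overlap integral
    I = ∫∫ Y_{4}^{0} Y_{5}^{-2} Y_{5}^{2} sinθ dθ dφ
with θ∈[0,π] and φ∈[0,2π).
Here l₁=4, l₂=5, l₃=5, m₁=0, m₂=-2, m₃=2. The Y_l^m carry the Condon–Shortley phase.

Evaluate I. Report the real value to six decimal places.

-0.021700

m-sum 0 ✓  L=14 even ✓  1≤5≤9 ✓
Π(2lᵢ+1) = 9×11×11 = 1089
triangle coeff Δ(4,5,5) = 1/3153150
Σ_t [0,4]: t=0:+1/69120 t=1:−1/1728 t=2:+1/576 t=3:−1/1728 t=4:+1/69120 = 7/11520
(3j)²=2/143 [(4 5 5; 0 0 0)], sign=-1
Σ_t [0,3]: t=0:+1/20736 t=1:−1/1728 t=2:+1/1920 t=3:−1/25920 = -1/20736
(3j)²=1/2574 [(4 5 5; 0 -2 2)], sign=+1
⇒ 4πI² = 1/169
I = (-1)√(1/169/(4π)) = -0.02169960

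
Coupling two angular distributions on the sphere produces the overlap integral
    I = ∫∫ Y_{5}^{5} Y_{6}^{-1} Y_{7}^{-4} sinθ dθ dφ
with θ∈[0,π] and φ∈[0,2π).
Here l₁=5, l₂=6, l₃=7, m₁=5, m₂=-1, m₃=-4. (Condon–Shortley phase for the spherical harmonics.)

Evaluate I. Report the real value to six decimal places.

Checks pass: Σm=0; 18 even; l₃=7∈[1,11].
(2·5+1)(2·6+1)(2·7+1) = 2145
Δ: 4! 6! 8! / 19! → 1/174594420
sum: t=0:+1/4147200 t=1:−1/207360 t=2:+1/82944 t=3:−1/207360 t=4:+1/4147200 = 1/345600
3j²(5 6 7; 0 0 0) = Δ·Π!·Σ² = 420/46189  (sign -1)
sum: t=0:+1/12441600 = 1/12441600
3j²(5 6 7; 5 -1 -4) = Δ·Π!·Σ² = 245/12597  (sign -1)
combine: 4πI² = 2145·420/46189·245/12597 = 514500/1356277
take √, sign +1: I = 0.17374550

0.173745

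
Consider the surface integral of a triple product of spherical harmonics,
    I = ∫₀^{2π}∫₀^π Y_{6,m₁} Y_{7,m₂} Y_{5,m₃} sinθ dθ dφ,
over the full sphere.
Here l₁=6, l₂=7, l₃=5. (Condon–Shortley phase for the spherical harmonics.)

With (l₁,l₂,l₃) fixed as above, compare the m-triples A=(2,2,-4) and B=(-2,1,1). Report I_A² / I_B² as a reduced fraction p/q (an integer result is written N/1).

134456/134689

l's match ⇒ only the (l;m) 3-j factors differ between A and B.
A: triangle coeff Δ(6,7,5) = 1/174594420; Σ_t [3,4]: t=3:−1/3110400 t=4:+1/1658880 = 7/24883200; (3j)²=4802/692835 [(6 7 5; 2 2 -4)], sign=-1
B: triangle coeff Δ(6,7,5) = 1/174594420; Σ_t [4,8]: t=4:+1/663552 t=5:−1/155520 t=6:+1/276480 t=7:−1/3628800 t=8:+1/696729600 = -367/232243200; (3j)²=134689/19399380 [(6 7 5; -2 1 1)], sign=-1
I_A²/I_B² = (4802/692835)/(134689/19399380) = 134456/134689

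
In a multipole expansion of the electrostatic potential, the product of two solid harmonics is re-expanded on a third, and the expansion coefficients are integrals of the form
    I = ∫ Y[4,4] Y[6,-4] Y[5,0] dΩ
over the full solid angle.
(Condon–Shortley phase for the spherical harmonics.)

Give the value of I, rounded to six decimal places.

0.000000

Σlᵢ=15 odd — θ-integrand is odd under cosθ→−cosθ; I=0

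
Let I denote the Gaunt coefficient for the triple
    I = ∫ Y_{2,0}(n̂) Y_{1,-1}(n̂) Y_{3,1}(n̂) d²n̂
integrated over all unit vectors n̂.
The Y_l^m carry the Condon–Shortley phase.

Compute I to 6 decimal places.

-0.202301

m-sum 0 ✓  L=6 even ✓  1≤3≤3 ✓
Π(2lᵢ+1) = 5×3×7 = 105
triangle coeff Δ(2,1,3) = 1/105
Σ_t [0,0]: t=0:+1/4 = 1/4
(3j)²=3/35 [(2 1 3; 0 0 0)], sign=-1
Σ_t [0,0]: t=0:+1/8 = 1/8
(3j)²=2/35 [(2 1 3; 0 -1 1)], sign=+1
⇒ 4πI² = 18/35
I = (-1)√(18/35/(4π)) = -0.20230066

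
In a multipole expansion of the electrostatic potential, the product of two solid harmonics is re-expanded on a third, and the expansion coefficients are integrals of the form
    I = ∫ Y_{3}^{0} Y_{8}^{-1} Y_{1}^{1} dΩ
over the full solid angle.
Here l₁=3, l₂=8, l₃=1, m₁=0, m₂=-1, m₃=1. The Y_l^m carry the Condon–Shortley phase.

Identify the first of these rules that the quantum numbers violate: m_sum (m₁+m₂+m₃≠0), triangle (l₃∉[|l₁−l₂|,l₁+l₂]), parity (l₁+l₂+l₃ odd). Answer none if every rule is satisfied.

triangle

Σmᵢ = 0  ✓
l₃∈[|l₁−l₂|,l₁+l₂]=[5,11], have l₃=1  ✗
Σlᵢ = 12 ⇒ even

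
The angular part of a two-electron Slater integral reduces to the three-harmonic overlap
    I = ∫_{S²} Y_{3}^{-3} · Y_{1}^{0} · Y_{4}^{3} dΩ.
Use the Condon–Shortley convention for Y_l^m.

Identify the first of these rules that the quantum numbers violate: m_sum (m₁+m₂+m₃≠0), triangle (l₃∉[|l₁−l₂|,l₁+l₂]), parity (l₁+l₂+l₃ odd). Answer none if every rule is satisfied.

none

Σmᵢ = 0  ✓
l₃∈[|l₁−l₂|,l₁+l₂]=[2,4], have l₃=4  ✓
Σlᵢ = 8 ⇒ even  ✓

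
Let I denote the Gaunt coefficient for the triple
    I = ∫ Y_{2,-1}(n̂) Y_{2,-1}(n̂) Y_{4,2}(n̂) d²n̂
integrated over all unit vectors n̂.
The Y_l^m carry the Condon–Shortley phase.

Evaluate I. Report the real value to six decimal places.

0.254875

Rules hold: Σm=0, L=8 even, 0≤4≤4.
N = 5·5·9 = 225
Δ = 0!·4!·4!/9! = 1/630
Racah Σ t=0..0: t=0:+1/16 = 1/16
⇒ 3j(2 2 4; 0 0 0)² = 2/35, sgn +1
Racah Σ t=0..0: t=0:+1/36 = 1/36
⇒ 3j(2 2 4; -1 -1 2)² = 4/63, sgn +1
4πI² = N·(3j₀)²·(3jₘ)² = 40/49
I = +1·√(0.816327/4π) = 0.25487487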